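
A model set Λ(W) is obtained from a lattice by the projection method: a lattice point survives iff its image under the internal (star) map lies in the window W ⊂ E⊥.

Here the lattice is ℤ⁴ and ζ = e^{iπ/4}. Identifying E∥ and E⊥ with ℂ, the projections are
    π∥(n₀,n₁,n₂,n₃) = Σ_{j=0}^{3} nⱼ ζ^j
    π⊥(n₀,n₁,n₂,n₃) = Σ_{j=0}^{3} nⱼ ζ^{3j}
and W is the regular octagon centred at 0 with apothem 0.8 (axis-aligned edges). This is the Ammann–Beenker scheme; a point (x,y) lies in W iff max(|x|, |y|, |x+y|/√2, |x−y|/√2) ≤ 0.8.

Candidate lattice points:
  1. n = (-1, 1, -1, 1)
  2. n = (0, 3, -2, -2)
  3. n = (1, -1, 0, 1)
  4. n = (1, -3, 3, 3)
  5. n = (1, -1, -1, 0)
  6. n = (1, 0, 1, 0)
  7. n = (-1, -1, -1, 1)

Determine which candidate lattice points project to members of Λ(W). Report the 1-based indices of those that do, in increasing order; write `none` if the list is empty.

With ζ = e^{iπ/4} the internal vectors are ζ^0,ζ^3,ζ^6,ζ^9.
candidate 1: n = (-1, 1, -1, 1) → π⊥ ≈ (-1.0000, +2.4142); max(|x|,|y|,|x±y|/√2) = 2.4142 > 0.8 ⇒ ∉ W
candidate 2: n = (0, 3, -2, -2) → π⊥ ≈ (-3.5355, +2.7071); max(|x|,|y|,|x±y|/√2) = 4.4142 > 0.8 ⇒ ∉ W
candidate 3: n = (1, -1, 0, 1) → π⊥ ≈ (+2.4142, +0.0000); max(|x|,|y|,|x±y|/√2) = 2.4142 > 0.8 ⇒ ∉ W
candidate 4: n = (1, -3, 3, 3) → π⊥ ≈ (+5.2426, -3.0000); max(|x|,|y|,|x±y|/√2) = 5.8284 > 0.8 ⇒ ∉ W
candidate 5: n = (1, -1, -1, 0) → π⊥ ≈ (+1.7071, +0.2929); max(|x|,|y|,|x±y|/√2) = 1.7071 > 0.8 ⇒ ∉ W
candidate 6: n = (1, 0, 1, 0) → π⊥ ≈ (+1.0000, -1.0000); max(|x|,|y|,|x±y|/√2) = 1.4142 > 0.8 ⇒ ∉ W
candidate 7: n = (-1, -1, -1, 1) → π⊥ ≈ (+0.4142, +1.0000); max(|x|,|y|,|x±y|/√2) = 1.0000 > 0.8 ⇒ ∉ W

none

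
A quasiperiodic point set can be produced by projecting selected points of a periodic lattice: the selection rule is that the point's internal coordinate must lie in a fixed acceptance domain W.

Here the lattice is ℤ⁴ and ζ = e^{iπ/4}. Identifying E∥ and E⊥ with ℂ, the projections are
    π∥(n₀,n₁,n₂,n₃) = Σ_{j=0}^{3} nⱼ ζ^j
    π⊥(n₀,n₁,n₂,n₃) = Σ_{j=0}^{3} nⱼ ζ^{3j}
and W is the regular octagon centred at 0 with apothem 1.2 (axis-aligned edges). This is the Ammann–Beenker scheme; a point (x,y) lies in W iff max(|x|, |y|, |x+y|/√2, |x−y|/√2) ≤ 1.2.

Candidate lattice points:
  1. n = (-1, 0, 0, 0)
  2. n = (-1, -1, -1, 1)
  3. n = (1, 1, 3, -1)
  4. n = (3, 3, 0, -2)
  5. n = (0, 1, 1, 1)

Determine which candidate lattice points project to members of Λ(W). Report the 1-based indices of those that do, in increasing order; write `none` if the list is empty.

π⊥(n) = n₀ + n₁ζ³ + n₂ζ⁶ + n₃ζ⁹ where ζ = e^{iπ/4}.
candidate 1: n = (-1, 0, 0, 0) → π⊥ ≈ (-1.000000, +0.000000); max(|x|,|y|,|x±y|/√2) = 1.000000 ≤ 1.2 ⇒ ∈ W
candidate 2: n = (-1, -1, -1, 1) → π⊥ ≈ (+0.414214, +1.000000); max(|x|,|y|,|x±y|/√2) = 1.000000 ≤ 1.2 ⇒ ∈ W
candidate 3: n = (1, 1, 3, -1) → π⊥ ≈ (-0.414214, -3.000000); max(|x|,|y|,|x±y|/√2) = 3.000000 > 1.2 ⇒ ∉ W
candidate 4: n = (3, 3, 0, -2) → π⊥ ≈ (-0.535534, +0.707107); max(|x|,|y|,|x±y|/√2) = 0.878680 ≤ 1.2 ⇒ ∈ W
candidate 5: n = (0, 1, 1, 1) → π⊥ ≈ (+0.000000, +0.414214); max(|x|,|y|,|x±y|/√2) = 0.414214 ≤ 1.2 ⇒ ∈ W

1, 2, 4, 5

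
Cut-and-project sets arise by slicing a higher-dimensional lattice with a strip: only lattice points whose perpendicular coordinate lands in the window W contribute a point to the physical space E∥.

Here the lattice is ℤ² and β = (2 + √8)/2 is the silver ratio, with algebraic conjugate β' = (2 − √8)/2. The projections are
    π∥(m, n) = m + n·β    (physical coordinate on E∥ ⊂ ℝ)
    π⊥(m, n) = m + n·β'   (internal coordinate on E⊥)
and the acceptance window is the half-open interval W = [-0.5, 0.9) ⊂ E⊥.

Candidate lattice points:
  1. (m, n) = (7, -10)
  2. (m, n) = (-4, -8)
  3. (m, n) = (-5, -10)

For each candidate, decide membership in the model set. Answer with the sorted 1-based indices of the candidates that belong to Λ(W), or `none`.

Numerically β ≈ 2.41421 and β' = −1/β ≈ -0.41421.
[1] lift (7,-10): star map gives 11.14214; window check -0.5 ≤ 11.14214 < 0.9 is false → out
[2] lift (-4,-8): star map gives -0.68629; window check -0.5 ≤ -0.68629 < 0.9 is false → out
[3] lift (-5,-10): star map gives -0.85786; window check -0.5 ≤ -0.85786 < 0.9 is false → out

none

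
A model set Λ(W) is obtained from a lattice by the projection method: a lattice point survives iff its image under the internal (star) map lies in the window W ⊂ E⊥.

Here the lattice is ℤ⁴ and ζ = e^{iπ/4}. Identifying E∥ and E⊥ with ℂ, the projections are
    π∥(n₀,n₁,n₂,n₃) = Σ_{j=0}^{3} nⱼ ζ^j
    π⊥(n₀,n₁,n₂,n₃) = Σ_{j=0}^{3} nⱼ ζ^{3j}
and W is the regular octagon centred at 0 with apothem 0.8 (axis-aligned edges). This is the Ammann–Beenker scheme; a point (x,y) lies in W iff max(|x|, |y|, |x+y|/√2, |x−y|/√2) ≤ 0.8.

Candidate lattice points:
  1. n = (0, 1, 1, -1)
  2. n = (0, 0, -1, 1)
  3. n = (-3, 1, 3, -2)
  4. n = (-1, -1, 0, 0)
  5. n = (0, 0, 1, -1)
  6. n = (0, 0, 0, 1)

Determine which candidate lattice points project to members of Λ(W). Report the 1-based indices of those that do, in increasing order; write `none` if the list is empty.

4

With ζ = e^{iπ/4} the internal vectors are ζ^0,ζ^3,ζ^6,ζ^9.
candidate 1: n = (0, 1, 1, -1) → π⊥ ≈ (-1.41421, -1.00000); max(|x|,|y|,|x±y|/√2) = 1.70711 > 0.8 ⇒ ∉ W
candidate 2: n = (0, 0, -1, 1) → π⊥ ≈ (+0.70711, +1.70711); max(|x|,|y|,|x±y|/√2) = 1.70711 > 0.8 ⇒ ∉ W
candidate 3: n = (-3, 1, 3, -2) → π⊥ ≈ (-5.12132, -3.70711); max(|x|,|y|,|x±y|/√2) = 6.24264 > 0.8 ⇒ ∉ W
candidate 4: n = (-1, -1, 0, 0) → π⊥ ≈ (-0.29289, -0.70711); max(|x|,|y|,|x±y|/√2) = 0.70711 ≤ 0.8 ⇒ ∈ W
candidate 5: n = (0, 0, 1, -1) → π⊥ ≈ (-0.70711, -1.70711); max(|x|,|y|,|x±y|/√2) = 1.70711 > 0.8 ⇒ ∉ W
candidate 6: n = (0, 0, 0, 1) → π⊥ ≈ (+0.70711, +0.70711); max(|x|,|y|,|x±y|/√2) = 1.00000 > 0.8 ⇒ ∉ W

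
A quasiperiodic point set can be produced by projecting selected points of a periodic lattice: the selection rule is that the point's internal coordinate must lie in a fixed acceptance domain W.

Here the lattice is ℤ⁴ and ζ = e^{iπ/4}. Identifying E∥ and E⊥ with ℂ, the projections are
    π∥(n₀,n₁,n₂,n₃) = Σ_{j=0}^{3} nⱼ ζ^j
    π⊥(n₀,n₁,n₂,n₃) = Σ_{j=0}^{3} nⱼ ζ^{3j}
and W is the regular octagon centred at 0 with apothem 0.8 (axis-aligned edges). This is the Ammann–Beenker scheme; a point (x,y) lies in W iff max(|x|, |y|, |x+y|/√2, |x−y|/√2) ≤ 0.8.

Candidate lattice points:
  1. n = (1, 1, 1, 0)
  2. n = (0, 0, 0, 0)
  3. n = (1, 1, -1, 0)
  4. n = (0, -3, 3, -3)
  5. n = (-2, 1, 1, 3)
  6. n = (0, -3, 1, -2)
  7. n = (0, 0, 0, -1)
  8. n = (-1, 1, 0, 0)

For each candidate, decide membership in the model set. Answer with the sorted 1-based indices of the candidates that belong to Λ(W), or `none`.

With ζ = e^{iπ/4} the internal vectors are ζ^0,ζ^3,ζ^6,ζ^9.
#1 (1, 1, 1, 0): internal (0.292893, -0.292893); octagon support 0.414214 vs apothem 0.8 → ∈ W
#2 (0, 0, 0, 0): internal (0.000000, 0.000000); octagon support 0.000000 vs apothem 0.8 → ∈ W
#3 (1, 1, -1, 0): internal (0.292893, 1.707107); octagon support 1.707107 vs apothem 0.8 → ∉ W
#4 (0, -3, 3, -3): internal (0.000000, -7.242641); octagon support 7.242641 vs apothem 0.8 → ∉ W
#5 (-2, 1, 1, 3): internal (-0.585786, 1.828427); octagon support 1.828427 vs apothem 0.8 → ∉ W
#6 (0, -3, 1, -2): internal (0.707107, -4.535534); octagon support 4.535534 vs apothem 0.8 → ∉ W
#7 (0, 0, 0, -1): internal (-0.707107, -0.707107); octagon support 1.000000 vs apothem 0.8 → ∉ W
#8 (-1, 1, 0, 0): internal (-1.707107, 0.707107); octagon support 1.707107 vs apothem 0.8 → ∉ W

1, 2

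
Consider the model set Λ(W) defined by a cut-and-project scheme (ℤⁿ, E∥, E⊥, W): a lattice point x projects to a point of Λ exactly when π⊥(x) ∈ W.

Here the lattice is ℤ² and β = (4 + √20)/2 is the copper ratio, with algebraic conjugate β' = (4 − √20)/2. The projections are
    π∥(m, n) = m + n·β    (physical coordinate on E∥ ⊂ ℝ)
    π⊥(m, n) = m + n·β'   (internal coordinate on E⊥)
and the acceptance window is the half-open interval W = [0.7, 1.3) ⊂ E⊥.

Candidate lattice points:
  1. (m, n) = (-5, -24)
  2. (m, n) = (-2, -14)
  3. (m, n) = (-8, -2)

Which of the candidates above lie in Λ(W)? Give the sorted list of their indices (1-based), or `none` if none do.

Compute β' = (4−√20)/2 = -0.2361, so π⊥(m,n) = m -0.2361·n.
[1] lift (-5,-24): star map gives 0.6656; window check 0.7 ≤ 0.6656 < 1.3 is false → out
[2] lift (-2,-14): star map gives 1.3050; window check 0.7 ≤ 1.3050 < 1.3 is false → out
[3] lift (-8,-2): star map gives -7.5279; window check 0.7 ≤ -7.5279 < 1.3 is false → out

none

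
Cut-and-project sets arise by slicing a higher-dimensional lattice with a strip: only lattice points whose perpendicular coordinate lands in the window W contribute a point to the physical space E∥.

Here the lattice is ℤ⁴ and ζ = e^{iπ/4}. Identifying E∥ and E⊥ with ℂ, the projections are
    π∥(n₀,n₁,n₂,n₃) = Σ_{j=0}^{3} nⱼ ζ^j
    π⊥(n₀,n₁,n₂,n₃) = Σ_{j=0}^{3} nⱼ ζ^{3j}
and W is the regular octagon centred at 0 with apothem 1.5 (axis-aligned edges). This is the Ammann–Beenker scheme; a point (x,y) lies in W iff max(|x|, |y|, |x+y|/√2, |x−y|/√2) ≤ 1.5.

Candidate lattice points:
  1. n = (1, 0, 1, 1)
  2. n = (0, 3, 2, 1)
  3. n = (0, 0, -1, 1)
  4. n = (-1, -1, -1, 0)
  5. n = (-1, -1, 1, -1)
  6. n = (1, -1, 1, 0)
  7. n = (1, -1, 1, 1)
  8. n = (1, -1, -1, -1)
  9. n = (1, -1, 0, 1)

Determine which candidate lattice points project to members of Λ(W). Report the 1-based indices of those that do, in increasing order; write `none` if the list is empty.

4, 8

With ζ = e^{iπ/4} the internal vectors are ζ^0,ζ^3,ζ^6,ζ^9.
candidate 1: n = (1, 0, 1, 1) → π⊥ ≈ (+1.7071, -0.2929); max(|x|,|y|,|x±y|/√2) = 1.7071 > 1.5 ⇒ ∉ W
candidate 2: n = (0, 3, 2, 1) → π⊥ ≈ (-1.4142, +0.8284); max(|x|,|y|,|x±y|/√2) = 1.5858 > 1.5 ⇒ ∉ W
candidate 3: n = (0, 0, -1, 1) → π⊥ ≈ (+0.7071, +1.7071); max(|x|,|y|,|x±y|/√2) = 1.7071 > 1.5 ⇒ ∉ W
candidate 4: n = (-1, -1, -1, 0) → π⊥ ≈ (-0.2929, +0.2929); max(|x|,|y|,|x±y|/√2) = 0.4142 ≤ 1.5 ⇒ ∈ W
candidate 5: n = (-1, -1, 1, -1) → π⊥ ≈ (-1.0000, -2.4142); max(|x|,|y|,|x±y|/√2) = 2.4142 > 1.5 ⇒ ∉ W
candidate 6: n = (1, -1, 1, 0) → π⊥ ≈ (+1.7071, -1.7071); max(|x|,|y|,|x±y|/√2) = 2.4142 > 1.5 ⇒ ∉ W
candidate 7: n = (1, -1, 1, 1) → π⊥ ≈ (+2.4142, -1.0000); max(|x|,|y|,|x±y|/√2) = 2.4142 > 1.5 ⇒ ∉ W
candidate 8: n = (1, -1, -1, -1) → π⊥ ≈ (+1.0000, -0.4142); max(|x|,|y|,|x±y|/√2) = 1.0000 ≤ 1.5 ⇒ ∈ W
candidate 9: n = (1, -1, 0, 1) → π⊥ ≈ (+2.4142, +0.0000); max(|x|,|y|,|x±y|/√2) = 2.4142 > 1.5 ⇒ ∉ W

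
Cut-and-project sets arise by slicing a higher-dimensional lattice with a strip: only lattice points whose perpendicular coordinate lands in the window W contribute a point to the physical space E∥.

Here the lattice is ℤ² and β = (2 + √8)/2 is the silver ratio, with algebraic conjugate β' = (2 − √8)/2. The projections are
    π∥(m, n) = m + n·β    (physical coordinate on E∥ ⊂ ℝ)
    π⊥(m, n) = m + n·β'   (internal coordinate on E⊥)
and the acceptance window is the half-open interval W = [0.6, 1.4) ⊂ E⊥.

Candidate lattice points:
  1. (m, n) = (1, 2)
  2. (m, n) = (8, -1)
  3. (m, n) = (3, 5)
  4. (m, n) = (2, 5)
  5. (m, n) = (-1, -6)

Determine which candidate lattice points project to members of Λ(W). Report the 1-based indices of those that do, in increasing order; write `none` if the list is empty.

Compute β' = (2−√8)/2 = -0.4142, so π⊥(m,n) = m -0.4142·n.
[1] lift (1,2): star map gives 0.1716; window check 0.6 ≤ 0.1716 < 1.4 is false → out
[2] lift (8,-1): star map gives 8.4142; window check 0.6 ≤ 8.4142 < 1.4 is false → out
[3] lift (3,5): star map gives 0.9289; window check 0.6 ≤ 0.9289 < 1.4 is true → IN Λ
[4] lift (2,5): star map gives -0.0711; window check 0.6 ≤ -0.0711 < 1.4 is false → out
[5] lift (-1,-6): star map gives 1.4853; window check 0.6 ≤ 1.4853 < 1.4 is false → out

3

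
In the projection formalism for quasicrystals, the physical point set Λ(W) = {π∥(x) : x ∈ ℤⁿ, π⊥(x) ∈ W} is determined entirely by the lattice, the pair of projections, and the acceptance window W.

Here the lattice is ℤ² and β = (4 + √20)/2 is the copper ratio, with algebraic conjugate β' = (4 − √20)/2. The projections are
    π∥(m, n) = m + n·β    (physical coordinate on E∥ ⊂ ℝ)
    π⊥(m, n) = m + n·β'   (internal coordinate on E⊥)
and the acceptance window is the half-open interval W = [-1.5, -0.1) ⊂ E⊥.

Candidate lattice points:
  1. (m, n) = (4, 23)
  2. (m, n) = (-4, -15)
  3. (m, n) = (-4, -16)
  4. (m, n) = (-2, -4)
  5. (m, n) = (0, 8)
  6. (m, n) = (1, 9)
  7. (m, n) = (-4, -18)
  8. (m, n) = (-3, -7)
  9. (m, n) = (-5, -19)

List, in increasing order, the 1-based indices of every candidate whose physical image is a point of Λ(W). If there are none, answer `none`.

1, 2, 3, 4, 6, 8, 9

Compute β' = (4−√20)/2 = -0.2361, so π⊥(m,n) = m -0.2361·n.
[1] lift (4,23): star map gives -1.4296; window check -1.5 ≤ -1.4296 < -0.1 is true → IN Λ
[2] lift (-4,-15): star map gives -0.4590; window check -1.5 ≤ -0.4590 < -0.1 is true → IN Λ
[3] lift (-4,-16): star map gives -0.2229; window check -1.5 ≤ -0.2229 < -0.1 is true → IN Λ
[4] lift (-2,-4): star map gives -1.0557; window check -1.5 ≤ -1.0557 < -0.1 is true → IN Λ
[5] lift (0,8): star map gives -1.8885; window check -1.5 ≤ -1.8885 < -0.1 is false → out
[6] lift (1,9): star map gives -1.1246; window check -1.5 ≤ -1.1246 < -0.1 is true → IN Λ
[7] lift (-4,-18): star map gives 0.2492; window check -1.5 ≤ 0.2492 < -0.1 is false → out
[8] lift (-3,-7): star map gives -1.3475; window check -1.5 ≤ -1.3475 < -0.1 is true → IN Λ
[9] lift (-5,-19): star map gives -0.5147; window check -1.5 ≤ -0.5147 < -0.1 is true → IN Λ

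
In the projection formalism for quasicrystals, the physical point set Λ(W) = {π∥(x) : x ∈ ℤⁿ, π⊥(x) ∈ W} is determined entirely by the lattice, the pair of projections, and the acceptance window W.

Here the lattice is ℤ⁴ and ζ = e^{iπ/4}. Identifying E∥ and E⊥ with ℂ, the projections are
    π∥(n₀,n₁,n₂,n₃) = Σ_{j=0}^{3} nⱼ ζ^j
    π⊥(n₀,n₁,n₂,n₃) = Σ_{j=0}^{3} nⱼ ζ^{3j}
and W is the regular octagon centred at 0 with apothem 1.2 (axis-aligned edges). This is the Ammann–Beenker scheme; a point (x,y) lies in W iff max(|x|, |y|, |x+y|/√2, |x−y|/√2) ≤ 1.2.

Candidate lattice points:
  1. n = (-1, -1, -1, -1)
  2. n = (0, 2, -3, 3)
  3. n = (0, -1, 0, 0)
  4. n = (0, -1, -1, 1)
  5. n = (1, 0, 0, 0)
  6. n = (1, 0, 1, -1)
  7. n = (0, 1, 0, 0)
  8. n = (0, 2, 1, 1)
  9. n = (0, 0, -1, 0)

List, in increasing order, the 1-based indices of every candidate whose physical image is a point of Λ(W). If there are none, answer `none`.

With ζ = e^{iπ/4} the internal vectors are ζ^0,ζ^3,ζ^6,ζ^9.
candidate 1: n = (-1, -1, -1, -1) → π⊥ ≈ (-1.000000, -0.414214); max(|x|,|y|,|x±y|/√2) = 1.000000 ≤ 1.2 ⇒ ∈ W
candidate 2: n = (0, 2, -3, 3) → π⊥ ≈ (+0.707107, +6.535534); max(|x|,|y|,|x±y|/√2) = 6.535534 > 1.2 ⇒ ∉ W
candidate 3: n = (0, -1, 0, 0) → π⊥ ≈ (+0.707107, -0.707107); max(|x|,|y|,|x±y|/√2) = 1.000000 ≤ 1.2 ⇒ ∈ W
candidate 4: n = (0, -1, -1, 1) → π⊥ ≈ (+1.414214, +1.000000); max(|x|,|y|,|x±y|/√2) = 1.707107 > 1.2 ⇒ ∉ W
candidate 5: n = (1, 0, 0, 0) → π⊥ ≈ (+1.000000, +0.000000); max(|x|,|y|,|x±y|/√2) = 1.000000 ≤ 1.2 ⇒ ∈ W
candidate 6: n = (1, 0, 1, -1) → π⊥ ≈ (+0.292893, -1.707107); max(|x|,|y|,|x±y|/√2) = 1.707107 > 1.2 ⇒ ∉ W
candidate 7: n = (0, 1, 0, 0) → π⊥ ≈ (-0.707107, +0.707107); max(|x|,|y|,|x±y|/√2) = 1.000000 ≤ 1.2 ⇒ ∈ W
candidate 8: n = (0, 2, 1, 1) → π⊥ ≈ (-0.707107, +1.121320); max(|x|,|y|,|x±y|/√2) = 1.292893 > 1.2 ⇒ ∉ W
candidate 9: n = (0, 0, -1, 0) → π⊥ ≈ (+0.000000, +1.000000); max(|x|,|y|,|x±y|/√2) = 1.000000 ≤ 1.2 ⇒ ∈ W

1, 3, 5, 7, 9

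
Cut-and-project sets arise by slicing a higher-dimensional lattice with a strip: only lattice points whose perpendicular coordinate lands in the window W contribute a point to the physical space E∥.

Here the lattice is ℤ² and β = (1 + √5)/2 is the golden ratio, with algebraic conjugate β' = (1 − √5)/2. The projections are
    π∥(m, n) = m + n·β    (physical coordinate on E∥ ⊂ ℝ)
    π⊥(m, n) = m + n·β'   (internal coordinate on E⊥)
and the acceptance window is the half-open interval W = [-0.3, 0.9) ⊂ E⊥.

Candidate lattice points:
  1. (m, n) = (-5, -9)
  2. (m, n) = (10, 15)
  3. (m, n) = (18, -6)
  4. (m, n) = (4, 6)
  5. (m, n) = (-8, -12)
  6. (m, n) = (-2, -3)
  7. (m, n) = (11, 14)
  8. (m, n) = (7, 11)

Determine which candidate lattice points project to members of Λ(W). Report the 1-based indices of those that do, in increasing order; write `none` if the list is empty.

Numerically β ≈ 1.6180 and β' = −1/β ≈ -0.6180.
candidate 1: (m,n)=(-5,-9) → π∥ = -5-9·β ≈ -19.5623, π⊥ = -5-9·β' ≈ 0.5623 ∈ [-0.3, 0.9) ⇒ IN Λ
candidate 2: (m,n)=(10,15) → π∥ = 10+15·β ≈ 34.2705, π⊥ = 10+15·β' ≈ 0.7295 ∈ [-0.3, 0.9) ⇒ IN Λ
candidate 3: (m,n)=(18,-6) → π∥ = 18-6·β ≈ 8.2918, π⊥ = 18-6·β' ≈ 21.7082 ∉ [-0.3, 0.9) ⇒ out
candidate 4: (m,n)=(4,6) → π∥ = 4+6·β ≈ 13.7082, π⊥ = 4+6·β' ≈ 0.2918 ∈ [-0.3, 0.9) ⇒ IN Λ
candidate 5: (m,n)=(-8,-12) → π∥ = -8-12·β ≈ -27.4164, π⊥ = -8-12·β' ≈ -0.5836 ∉ [-0.3, 0.9) ⇒ out
candidate 6: (m,n)=(-2,-3) → π∥ = -2-3·β ≈ -6.8541, π⊥ = -2-3·β' ≈ -0.1459 ∈ [-0.3, 0.9) ⇒ IN Λ
candidate 7: (m,n)=(11,14) → π∥ = 11+14·β ≈ 33.6525, π⊥ = 11+14·β' ≈ 2.3475 ∉ [-0.3, 0.9) ⇒ out
candidate 8: (m,n)=(7,11) → π∥ = 7+11·β ≈ 24.7984, π⊥ = 7+11·β' ≈ 0.2016 ∈ [-0.3, 0.9) ⇒ IN Λ

1, 2, 4, 6, 8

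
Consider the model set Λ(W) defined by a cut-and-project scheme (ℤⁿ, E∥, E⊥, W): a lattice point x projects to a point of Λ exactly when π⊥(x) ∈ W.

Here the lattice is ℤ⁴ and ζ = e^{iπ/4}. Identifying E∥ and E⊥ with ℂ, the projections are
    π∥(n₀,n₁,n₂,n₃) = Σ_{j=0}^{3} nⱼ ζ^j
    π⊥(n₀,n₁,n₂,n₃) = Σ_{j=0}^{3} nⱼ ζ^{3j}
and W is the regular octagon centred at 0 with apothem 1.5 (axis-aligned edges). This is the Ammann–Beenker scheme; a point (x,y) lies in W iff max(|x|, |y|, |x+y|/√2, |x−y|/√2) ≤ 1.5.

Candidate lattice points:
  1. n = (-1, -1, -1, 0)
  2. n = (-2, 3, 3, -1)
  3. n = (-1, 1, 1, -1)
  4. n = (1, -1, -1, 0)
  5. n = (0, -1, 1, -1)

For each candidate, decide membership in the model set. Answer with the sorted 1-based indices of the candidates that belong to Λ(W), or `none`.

1

With ζ = e^{iπ/4} the internal vectors are ζ^0,ζ^3,ζ^6,ζ^9.
#1 (-1, -1, -1, 0): internal (-0.292893, 0.292893); octagon support 0.414214 vs apothem 1.5 → ∈ W
#2 (-2, 3, 3, -1): internal (-4.828427, -1.585786); octagon support 4.828427 vs apothem 1.5 → ∉ W
#3 (-1, 1, 1, -1): internal (-2.414214, -1.000000); octagon support 2.414214 vs apothem 1.5 → ∉ W
#4 (1, -1, -1, 0): internal (1.707107, 0.292893); octagon support 1.707107 vs apothem 1.5 → ∉ W
#5 (0, -1, 1, -1): internal (0.000000, -2.414214); octagon support 2.414214 vs apothem 1.5 → ∉ W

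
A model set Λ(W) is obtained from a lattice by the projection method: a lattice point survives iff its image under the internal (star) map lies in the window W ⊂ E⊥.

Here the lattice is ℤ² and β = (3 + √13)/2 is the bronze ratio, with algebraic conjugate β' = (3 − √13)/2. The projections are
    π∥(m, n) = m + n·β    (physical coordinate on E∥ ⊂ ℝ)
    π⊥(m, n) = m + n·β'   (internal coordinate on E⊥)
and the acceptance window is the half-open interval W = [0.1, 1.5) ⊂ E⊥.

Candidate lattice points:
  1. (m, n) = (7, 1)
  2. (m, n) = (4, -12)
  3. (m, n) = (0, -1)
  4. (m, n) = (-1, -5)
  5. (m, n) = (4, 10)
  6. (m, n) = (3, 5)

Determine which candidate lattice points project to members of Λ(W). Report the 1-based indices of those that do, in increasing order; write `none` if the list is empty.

Numerically β ≈ 3.3028 and β' = −1/β ≈ -0.3028.
[1] lift (7,1): star map gives 6.6972; window check 0.1 ≤ 6.6972 < 1.5 is false → out
[2] lift (4,-12): star map gives 7.6333; window check 0.1 ≤ 7.6333 < 1.5 is false → out
[3] lift (0,-1): star map gives 0.3028; window check 0.1 ≤ 0.3028 < 1.5 is true → IN Λ
[4] lift (-1,-5): star map gives 0.5139; window check 0.1 ≤ 0.5139 < 1.5 is true → IN Λ
[5] lift (4,10): star map gives 0.9722; window check 0.1 ≤ 0.9722 < 1.5 is true → IN Λ
[6] lift (3,5): star map gives 1.4861; window check 0.1 ≤ 1.4861 < 1.5 is true → IN Λ

3, 4, 5, 6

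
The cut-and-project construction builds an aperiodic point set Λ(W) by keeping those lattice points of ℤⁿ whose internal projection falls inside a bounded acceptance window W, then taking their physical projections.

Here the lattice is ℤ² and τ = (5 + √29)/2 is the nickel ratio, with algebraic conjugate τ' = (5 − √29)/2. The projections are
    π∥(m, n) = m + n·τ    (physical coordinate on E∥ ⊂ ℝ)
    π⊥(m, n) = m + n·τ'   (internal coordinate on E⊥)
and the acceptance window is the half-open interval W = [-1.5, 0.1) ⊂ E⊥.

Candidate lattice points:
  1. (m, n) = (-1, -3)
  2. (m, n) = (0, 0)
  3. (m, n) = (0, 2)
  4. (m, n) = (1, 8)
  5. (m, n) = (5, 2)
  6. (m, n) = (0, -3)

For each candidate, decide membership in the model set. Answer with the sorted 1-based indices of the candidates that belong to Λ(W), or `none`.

Compute τ' = (5−√29)/2 = -0.1926, so π⊥(m,n) = m -0.1926·n.
[1] lift (-1,-3): star map gives -0.4223; window check -1.5 ≤ -0.4223 < 0.1 is true → IN Λ
[2] lift (0,0): star map gives 0.0000; window check -1.5 ≤ 0.0000 < 0.1 is true → IN Λ
[3] lift (0,2): star map gives -0.3852; window check -1.5 ≤ -0.3852 < 0.1 is true → IN Λ
[4] lift (1,8): star map gives -0.5407; window check -1.5 ≤ -0.5407 < 0.1 is true → IN Λ
[5] lift (5,2): star map gives 4.6148; window check -1.5 ≤ 4.6148 < 0.1 is false → out
[6] lift (0,-3): star map gives 0.5777; window check -1.5 ≤ 0.5777 < 0.1 is false → out

1, 2, 3, 4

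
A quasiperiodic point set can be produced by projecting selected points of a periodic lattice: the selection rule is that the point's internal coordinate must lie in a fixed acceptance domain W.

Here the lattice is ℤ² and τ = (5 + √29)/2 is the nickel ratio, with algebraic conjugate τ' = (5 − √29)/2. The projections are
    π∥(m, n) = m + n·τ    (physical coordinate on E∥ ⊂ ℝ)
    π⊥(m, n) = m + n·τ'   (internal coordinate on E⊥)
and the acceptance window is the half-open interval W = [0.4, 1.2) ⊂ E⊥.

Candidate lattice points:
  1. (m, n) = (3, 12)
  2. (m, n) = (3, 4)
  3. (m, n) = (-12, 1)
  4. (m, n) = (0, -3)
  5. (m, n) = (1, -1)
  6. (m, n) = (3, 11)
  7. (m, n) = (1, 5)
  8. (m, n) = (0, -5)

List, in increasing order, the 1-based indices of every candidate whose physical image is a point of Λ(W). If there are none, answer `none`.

1, 4, 5, 6, 8

Compute τ' = (5−√29)/2 = -0.192582, so π⊥(m,n) = m -0.192582·n.
#1 (3,12): internal coord 3 + (12)·τ' = +0.689011; +0.689011 ∈ [0.4, 1.2) → IN Λ
#2 (3,4): internal coord 3 + (4)·τ' = +2.229670; +2.229670 ∉ [0.4, 1.2) → out
#3 (-12,1): internal coord -12 + (1)·τ' = -12.192582; -12.192582 ∉ [0.4, 1.2) → out
#4 (0,-3): internal coord 0 + (-3)·τ' = +0.577747; +0.577747 ∈ [0.4, 1.2) → IN Λ
#5 (1,-1): internal coord 1 + (-1)·τ' = +1.192582; +1.192582 ∈ [0.4, 1.2) → IN Λ
#6 (3,11): internal coord 3 + (11)·τ' = +0.881594; +0.881594 ∈ [0.4, 1.2) → IN Λ
#7 (1,5): internal coord 1 + (5)·τ' = +0.037088; +0.037088 ∉ [0.4, 1.2) → out
#8 (0,-5): internal coord 0 + (-5)·τ' = +0.962912; +0.962912 ∈ [0.4, 1.2) → IN Λ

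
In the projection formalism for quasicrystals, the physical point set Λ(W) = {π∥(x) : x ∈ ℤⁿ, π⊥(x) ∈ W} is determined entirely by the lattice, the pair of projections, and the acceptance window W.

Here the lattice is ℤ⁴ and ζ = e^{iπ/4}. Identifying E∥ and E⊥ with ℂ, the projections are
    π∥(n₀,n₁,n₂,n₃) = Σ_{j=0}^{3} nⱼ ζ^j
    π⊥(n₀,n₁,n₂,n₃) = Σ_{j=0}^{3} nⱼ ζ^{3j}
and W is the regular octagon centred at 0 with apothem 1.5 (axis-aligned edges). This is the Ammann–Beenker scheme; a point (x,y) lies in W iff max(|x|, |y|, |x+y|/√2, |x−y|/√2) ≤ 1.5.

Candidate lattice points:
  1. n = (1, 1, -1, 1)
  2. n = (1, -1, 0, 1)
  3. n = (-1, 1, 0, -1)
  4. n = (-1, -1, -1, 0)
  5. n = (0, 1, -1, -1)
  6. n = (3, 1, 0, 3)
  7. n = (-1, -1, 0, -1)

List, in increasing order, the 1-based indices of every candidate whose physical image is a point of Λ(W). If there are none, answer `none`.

4

Internal map: ζ^{3j} for j=0..3 gives (1,0), (−√2/2,√2/2), (0,−1), (√2/2,√2/2).
candidate 1: n = (1, 1, -1, 1) → π⊥ ≈ (+1.000000, +2.414214); max(|x|,|y|,|x±y|/√2) = 2.414214 > 1.5 ⇒ ∉ W
candidate 2: n = (1, -1, 0, 1) → π⊥ ≈ (+2.414214, +0.000000); max(|x|,|y|,|x±y|/√2) = 2.414214 > 1.5 ⇒ ∉ W
candidate 3: n = (-1, 1, 0, -1) → π⊥ ≈ (-2.414214, +0.000000); max(|x|,|y|,|x±y|/√2) = 2.414214 > 1.5 ⇒ ∉ W
candidate 4: n = (-1, -1, -1, 0) → π⊥ ≈ (-0.292893, +0.292893); max(|x|,|y|,|x±y|/√2) = 0.414214 ≤ 1.5 ⇒ ∈ W
candidate 5: n = (0, 1, -1, -1) → π⊥ ≈ (-1.414214, +1.000000); max(|x|,|y|,|x±y|/√2) = 1.707107 > 1.5 ⇒ ∉ W
candidate 6: n = (3, 1, 0, 3) → π⊥ ≈ (+4.414214, +2.828427); max(|x|,|y|,|x±y|/√2) = 5.121320 > 1.5 ⇒ ∉ W
candidate 7: n = (-1, -1, 0, -1) → π⊥ ≈ (-1.000000, -1.414214); max(|x|,|y|,|x±y|/√2) = 1.707107 > 1.5 ⇒ ∉ W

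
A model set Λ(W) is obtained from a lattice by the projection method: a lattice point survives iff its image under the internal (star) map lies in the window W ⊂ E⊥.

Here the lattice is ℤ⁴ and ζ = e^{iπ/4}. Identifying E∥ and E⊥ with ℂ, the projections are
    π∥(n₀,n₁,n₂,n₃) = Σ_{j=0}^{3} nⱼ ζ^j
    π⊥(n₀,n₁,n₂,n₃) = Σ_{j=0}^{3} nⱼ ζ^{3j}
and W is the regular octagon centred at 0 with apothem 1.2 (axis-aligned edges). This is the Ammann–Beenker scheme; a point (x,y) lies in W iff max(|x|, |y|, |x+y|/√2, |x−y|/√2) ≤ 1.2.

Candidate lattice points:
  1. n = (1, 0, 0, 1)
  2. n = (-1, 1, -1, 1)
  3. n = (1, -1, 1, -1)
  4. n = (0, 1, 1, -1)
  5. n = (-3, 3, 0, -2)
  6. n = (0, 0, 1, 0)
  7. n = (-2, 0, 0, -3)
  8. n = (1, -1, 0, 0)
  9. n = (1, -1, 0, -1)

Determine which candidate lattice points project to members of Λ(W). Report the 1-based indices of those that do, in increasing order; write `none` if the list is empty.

Internal map: ζ^{3j} for j=0..3 gives (1,0), (−√2/2,√2/2), (0,−1), (√2/2,√2/2).
candidate 1: n = (1, 0, 0, 1) → π⊥ ≈ (+1.70711, +0.70711); max(|x|,|y|,|x±y|/√2) = 1.70711 > 1.2 ⇒ ∉ W
candidate 2: n = (-1, 1, -1, 1) → π⊥ ≈ (-1.00000, +2.41421); max(|x|,|y|,|x±y|/√2) = 2.41421 > 1.2 ⇒ ∉ W
candidate 3: n = (1, -1, 1, -1) → π⊥ ≈ (+1.00000, -2.41421); max(|x|,|y|,|x±y|/√2) = 2.41421 > 1.2 ⇒ ∉ W
candidate 4: n = (0, 1, 1, -1) → π⊥ ≈ (-1.41421, -1.00000); max(|x|,|y|,|x±y|/√2) = 1.70711 > 1.2 ⇒ ∉ W
candidate 5: n = (-3, 3, 0, -2) → π⊥ ≈ (-6.53553, +0.70711); max(|x|,|y|,|x±y|/√2) = 6.53553 > 1.2 ⇒ ∉ W
candidate 6: n = (0, 0, 1, 0) → π⊥ ≈ (+0.00000, -1.00000); max(|x|,|y|,|x±y|/√2) = 1.00000 ≤ 1.2 ⇒ ∈ W
candidate 7: n = (-2, 0, 0, -3) → π⊥ ≈ (-4.12132, -2.12132); max(|x|,|y|,|x±y|/√2) = 4.41421 > 1.2 ⇒ ∉ W
candidate 8: n = (1, -1, 0, 0) → π⊥ ≈ (+1.70711, -0.70711); max(|x|,|y|,|x±y|/√2) = 1.70711 > 1.2 ⇒ ∉ W
candidate 9: n = (1, -1, 0, -1) → π⊥ ≈ (+1.00000, -1.41421); max(|x|,|y|,|x±y|/√2) = 1.70711 > 1.2 ⇒ ∉ W

6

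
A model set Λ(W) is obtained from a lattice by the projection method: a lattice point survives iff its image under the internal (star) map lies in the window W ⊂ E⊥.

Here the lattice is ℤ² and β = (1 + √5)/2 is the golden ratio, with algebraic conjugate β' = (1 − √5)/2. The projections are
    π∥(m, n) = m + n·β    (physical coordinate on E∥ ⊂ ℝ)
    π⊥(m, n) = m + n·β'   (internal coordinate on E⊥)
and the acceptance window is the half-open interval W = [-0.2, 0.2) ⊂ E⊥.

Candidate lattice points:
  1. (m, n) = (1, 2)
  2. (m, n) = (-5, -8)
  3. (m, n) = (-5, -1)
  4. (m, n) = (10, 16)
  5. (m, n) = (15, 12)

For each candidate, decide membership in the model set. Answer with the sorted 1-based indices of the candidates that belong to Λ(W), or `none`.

2, 4

Numerically β ≈ 1.61803 and β' = −1/β ≈ -0.61803.
candidate 1: (m,n)=(1,2) → π∥ = 1+2·β ≈ 4.23607, π⊥ = 1+2·β' ≈ -0.23607 ∉ [-0.2, 0.2) ⇒ out
candidate 2: (m,n)=(-5,-8) → π∥ = -5-8·β ≈ -17.94427, π⊥ = -5-8·β' ≈ -0.05573 ∈ [-0.2, 0.2) ⇒ IN Λ
candidate 3: (m,n)=(-5,-1) → π∥ = -5-1·β ≈ -6.61803, π⊥ = -5-1·β' ≈ -4.38197 ∉ [-0.2, 0.2) ⇒ out
candidate 4: (m,n)=(10,16) → π∥ = 10+16·β ≈ 35.88854, π⊥ = 10+16·β' ≈ 0.11146 ∈ [-0.2, 0.2) ⇒ IN Λ
candidate 5: (m,n)=(15,12) → π∥ = 15+12·β ≈ 34.41641, π⊥ = 15+12·β' ≈ 7.58359 ∉ [-0.2, 0.2) ⇒ out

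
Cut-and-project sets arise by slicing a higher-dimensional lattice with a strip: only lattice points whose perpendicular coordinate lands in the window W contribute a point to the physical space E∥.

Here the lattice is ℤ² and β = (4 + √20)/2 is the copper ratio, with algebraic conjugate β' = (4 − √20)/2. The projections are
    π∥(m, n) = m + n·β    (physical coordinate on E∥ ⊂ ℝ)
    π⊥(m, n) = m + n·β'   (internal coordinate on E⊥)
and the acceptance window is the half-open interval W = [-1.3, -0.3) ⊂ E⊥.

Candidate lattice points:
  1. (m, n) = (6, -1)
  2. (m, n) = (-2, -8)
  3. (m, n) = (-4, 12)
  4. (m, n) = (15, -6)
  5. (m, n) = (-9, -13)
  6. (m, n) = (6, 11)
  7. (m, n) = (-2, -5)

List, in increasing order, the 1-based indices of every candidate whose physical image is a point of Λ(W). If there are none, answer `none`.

7

Numerically β ≈ 4.2361 and β' = −1/β ≈ -0.2361.
#1 (6,-1): internal coord 6 + (-1)·β' = +6.2361; +6.2361 ∉ [-1.3, -0.3) → out
#2 (-2,-8): internal coord -2 + (-8)·β' = -0.1115; -0.1115 ∉ [-1.3, -0.3) → out
#3 (-4,12): internal coord -4 + (12)·β' = -6.8328; -6.8328 ∉ [-1.3, -0.3) → out
#4 (15,-6): internal coord 15 + (-6)·β' = +16.4164; +16.4164 ∉ [-1.3, -0.3) → out
#5 (-9,-13): internal coord -9 + (-13)·β' = -5.9311; -5.9311 ∉ [-1.3, -0.3) → out
#6 (6,11): internal coord 6 + (11)·β' = +3.4033; +3.4033 ∉ [-1.3, -0.3) → out
#7 (-2,-5): internal coord -2 + (-5)·β' = -0.8197; -0.8197 ∈ [-1.3, -0.3) → IN Λ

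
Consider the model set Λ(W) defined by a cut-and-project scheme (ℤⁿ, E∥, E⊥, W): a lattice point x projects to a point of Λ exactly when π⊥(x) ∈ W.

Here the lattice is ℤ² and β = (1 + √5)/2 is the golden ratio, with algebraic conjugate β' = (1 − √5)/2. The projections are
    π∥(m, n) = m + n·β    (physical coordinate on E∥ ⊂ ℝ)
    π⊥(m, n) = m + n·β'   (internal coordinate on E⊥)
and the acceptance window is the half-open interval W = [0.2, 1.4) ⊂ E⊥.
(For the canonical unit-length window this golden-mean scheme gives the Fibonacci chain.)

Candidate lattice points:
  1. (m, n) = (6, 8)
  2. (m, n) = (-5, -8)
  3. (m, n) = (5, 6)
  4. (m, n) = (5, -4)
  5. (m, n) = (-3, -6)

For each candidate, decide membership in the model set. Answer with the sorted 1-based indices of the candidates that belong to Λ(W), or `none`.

Compute β' = (1−√5)/2 = -0.6180, so π⊥(m,n) = m -0.6180·n.
#1 (6,8): internal coord 6 + (8)·β' = +1.0557; +1.0557 ∈ [0.2, 1.4) → IN Λ
#2 (-5,-8): internal coord -5 + (-8)·β' = -0.0557; -0.0557 ∉ [0.2, 1.4) → out
#3 (5,6): internal coord 5 + (6)·β' = +1.2918; +1.2918 ∈ [0.2, 1.4) → IN Λ
#4 (5,-4): internal coord 5 + (-4)·β' = +7.4721; +7.4721 ∉ [0.2, 1.4) → out
#5 (-3,-6): internal coord -3 + (-6)·β' = +0.7082; +0.7082 ∈ [0.2, 1.4) → IN Λ

1, 3, 5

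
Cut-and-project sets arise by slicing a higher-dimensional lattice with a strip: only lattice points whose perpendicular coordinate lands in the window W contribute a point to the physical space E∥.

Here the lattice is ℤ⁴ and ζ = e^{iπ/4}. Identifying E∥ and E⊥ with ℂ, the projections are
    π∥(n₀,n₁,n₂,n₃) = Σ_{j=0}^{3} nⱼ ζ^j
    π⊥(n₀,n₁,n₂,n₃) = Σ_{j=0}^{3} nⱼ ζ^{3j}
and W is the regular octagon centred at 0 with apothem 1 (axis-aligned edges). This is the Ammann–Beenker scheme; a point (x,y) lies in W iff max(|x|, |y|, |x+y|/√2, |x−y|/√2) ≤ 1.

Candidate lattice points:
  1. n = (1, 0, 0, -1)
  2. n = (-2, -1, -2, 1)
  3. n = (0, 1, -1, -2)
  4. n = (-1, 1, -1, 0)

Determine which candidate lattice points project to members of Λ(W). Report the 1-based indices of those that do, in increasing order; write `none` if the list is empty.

π⊥(n) = n₀ + n₁ζ³ + n₂ζ⁶ + n₃ζ⁹ where ζ = e^{iπ/4}.
candidate 1: n = (1, 0, 0, -1) → π⊥ ≈ (+0.292893, -0.707107); max(|x|,|y|,|x±y|/√2) = 0.707107 ≤ 1 ⇒ ∈ W
candidate 2: n = (-2, -1, -2, 1) → π⊥ ≈ (-0.585786, +2.000000); max(|x|,|y|,|x±y|/√2) = 2.000000 > 1 ⇒ ∉ W
candidate 3: n = (0, 1, -1, -2) → π⊥ ≈ (-2.121320, +0.292893); max(|x|,|y|,|x±y|/√2) = 2.121320 > 1 ⇒ ∉ W
candidate 4: n = (-1, 1, -1, 0) → π⊥ ≈ (-1.707107, +1.707107); max(|x|,|y|,|x±y|/√2) = 2.414214 > 1 ⇒ ∉ W

1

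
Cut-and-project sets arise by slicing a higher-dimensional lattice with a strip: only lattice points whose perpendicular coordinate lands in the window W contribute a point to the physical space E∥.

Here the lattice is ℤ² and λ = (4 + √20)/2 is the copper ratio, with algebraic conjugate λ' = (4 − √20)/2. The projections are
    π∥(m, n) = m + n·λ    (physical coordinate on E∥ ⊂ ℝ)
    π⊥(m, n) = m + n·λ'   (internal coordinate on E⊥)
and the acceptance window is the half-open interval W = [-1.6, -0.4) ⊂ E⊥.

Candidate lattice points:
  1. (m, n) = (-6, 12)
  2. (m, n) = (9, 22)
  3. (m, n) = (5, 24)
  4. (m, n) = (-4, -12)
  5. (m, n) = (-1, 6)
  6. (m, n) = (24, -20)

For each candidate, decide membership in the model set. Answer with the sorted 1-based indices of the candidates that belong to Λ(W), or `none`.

3, 4

Compute λ' = (4−√20)/2 = -0.23607, so π⊥(m,n) = m -0.23607·n.
candidate 1: (m,n)=(-6,12) → π∥ = -6+12·λ ≈ 44.83282, π⊥ = -6+12·λ' ≈ -8.83282 ∉ [-1.6, -0.4) ⇒ out
candidate 2: (m,n)=(9,22) → π∥ = 9+22·λ ≈ 102.19350, π⊥ = 9+22·λ' ≈ 3.80650 ∉ [-1.6, -0.4) ⇒ out
candidate 3: (m,n)=(5,24) → π∥ = 5+24·λ ≈ 106.66563, π⊥ = 5+24·λ' ≈ -0.66563 ∈ [-1.6, -0.4) ⇒ IN Λ
candidate 4: (m,n)=(-4,-12) → π∥ = -4-12·λ ≈ -54.83282, π⊥ = -4-12·λ' ≈ -1.16718 ∈ [-1.6, -0.4) ⇒ IN Λ
candidate 5: (m,n)=(-1,6) → π∥ = -1+6·λ ≈ 24.41641, π⊥ = -1+6·λ' ≈ -2.41641 ∉ [-1.6, -0.4) ⇒ out
candidate 6: (m,n)=(24,-20) → π∥ = 24-20·λ ≈ -60.72136, π⊥ = 24-20·λ' ≈ 28.72136 ∉ [-1.6, -0.4) ⇒ out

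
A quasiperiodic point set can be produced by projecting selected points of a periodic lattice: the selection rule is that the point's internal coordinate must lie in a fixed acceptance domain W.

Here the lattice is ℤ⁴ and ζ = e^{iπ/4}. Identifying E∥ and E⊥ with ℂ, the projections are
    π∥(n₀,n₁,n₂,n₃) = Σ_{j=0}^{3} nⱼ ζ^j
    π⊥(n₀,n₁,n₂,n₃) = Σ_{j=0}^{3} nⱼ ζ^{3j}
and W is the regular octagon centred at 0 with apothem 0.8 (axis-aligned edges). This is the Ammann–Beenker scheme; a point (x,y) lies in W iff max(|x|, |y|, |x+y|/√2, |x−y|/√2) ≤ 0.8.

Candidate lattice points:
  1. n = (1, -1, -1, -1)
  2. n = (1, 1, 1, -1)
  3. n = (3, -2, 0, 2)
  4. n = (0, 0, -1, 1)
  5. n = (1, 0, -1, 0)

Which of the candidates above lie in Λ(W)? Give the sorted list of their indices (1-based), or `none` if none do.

none

Internal map: ζ^{3j} for j=0..3 gives (1,0), (−√2/2,√2/2), (0,−1), (√2/2,√2/2).
candidate 1: n = (1, -1, -1, -1) → π⊥ ≈ (+1.00000, -0.41421); max(|x|,|y|,|x±y|/√2) = 1.00000 > 0.8 ⇒ ∉ W
candidate 2: n = (1, 1, 1, -1) → π⊥ ≈ (-0.41421, -1.00000); max(|x|,|y|,|x±y|/√2) = 1.00000 > 0.8 ⇒ ∉ W
candidate 3: n = (3, -2, 0, 2) → π⊥ ≈ (+5.82843, +0.00000); max(|x|,|y|,|x±y|/√2) = 5.82843 > 0.8 ⇒ ∉ W
candidate 4: n = (0, 0, -1, 1) → π⊥ ≈ (+0.70711, +1.70711); max(|x|,|y|,|x±y|/√2) = 1.70711 > 0.8 ⇒ ∉ W
candidate 5: n = (1, 0, -1, 0) → π⊥ ≈ (+1.00000, +1.00000); max(|x|,|y|,|x±y|/√2) = 1.41421 > 0.8 ⇒ ∉ W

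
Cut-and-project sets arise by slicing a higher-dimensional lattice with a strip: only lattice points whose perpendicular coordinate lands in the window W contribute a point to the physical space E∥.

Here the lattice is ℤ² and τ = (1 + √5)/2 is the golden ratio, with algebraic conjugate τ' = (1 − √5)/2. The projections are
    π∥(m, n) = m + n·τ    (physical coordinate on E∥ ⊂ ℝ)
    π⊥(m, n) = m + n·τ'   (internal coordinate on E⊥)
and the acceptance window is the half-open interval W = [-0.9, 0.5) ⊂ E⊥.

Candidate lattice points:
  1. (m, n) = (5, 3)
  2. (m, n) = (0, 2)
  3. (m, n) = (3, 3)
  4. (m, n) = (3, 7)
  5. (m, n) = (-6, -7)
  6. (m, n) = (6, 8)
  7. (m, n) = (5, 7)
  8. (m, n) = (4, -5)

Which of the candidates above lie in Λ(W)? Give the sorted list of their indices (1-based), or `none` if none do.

none

Numerically τ ≈ 1.61803 and τ' = −1/τ ≈ -0.61803.
candidate 1: (m,n)=(5,3) → π∥ = 5+3·τ ≈ 9.85410, π⊥ = 5+3·τ' ≈ 3.14590 ∉ [-0.9, 0.5) ⇒ out
candidate 2: (m,n)=(0,2) → π∥ = 0+2·τ ≈ 3.23607, π⊥ = 0+2·τ' ≈ -1.23607 ∉ [-0.9, 0.5) ⇒ out
candidate 3: (m,n)=(3,3) → π∥ = 3+3·τ ≈ 7.85410, π⊥ = 3+3·τ' ≈ 1.14590 ∉ [-0.9, 0.5) ⇒ out
candidate 4: (m,n)=(3,7) → π∥ = 3+7·τ ≈ 14.32624, π⊥ = 3+7·τ' ≈ -1.32624 ∉ [-0.9, 0.5) ⇒ out
candidate 5: (m,n)=(-6,-7) → π∥ = -6-7·τ ≈ -17.32624, π⊥ = -6-7·τ' ≈ -1.67376 ∉ [-0.9, 0.5) ⇒ out
candidate 6: (m,n)=(6,8) → π∥ = 6+8·τ ≈ 18.94427, π⊥ = 6+8·τ' ≈ 1.05573 ∉ [-0.9, 0.5) ⇒ out
candidate 7: (m,n)=(5,7) → π∥ = 5+7·τ ≈ 16.32624, π⊥ = 5+7·τ' ≈ 0.67376 ∉ [-0.9, 0.5) ⇒ out
candidate 8: (m,n)=(4,-5) → π∥ = 4-5·τ ≈ -4.09017, π⊥ = 4-5·τ' ≈ 7.09017 ∉ [-0.9, 0.5) ⇒ out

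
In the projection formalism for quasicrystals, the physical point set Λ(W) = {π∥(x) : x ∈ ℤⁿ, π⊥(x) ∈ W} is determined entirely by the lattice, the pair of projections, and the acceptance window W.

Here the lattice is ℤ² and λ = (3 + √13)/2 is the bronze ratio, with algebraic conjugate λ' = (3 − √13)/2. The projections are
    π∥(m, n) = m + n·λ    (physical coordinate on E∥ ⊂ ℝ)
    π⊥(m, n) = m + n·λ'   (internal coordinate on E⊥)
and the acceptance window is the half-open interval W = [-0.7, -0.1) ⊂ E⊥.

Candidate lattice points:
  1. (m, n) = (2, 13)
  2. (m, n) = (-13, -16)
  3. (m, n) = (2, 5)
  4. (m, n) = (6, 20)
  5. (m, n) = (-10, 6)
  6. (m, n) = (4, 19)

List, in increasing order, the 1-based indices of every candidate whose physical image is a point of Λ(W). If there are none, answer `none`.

none

Numerically λ ≈ 3.3028 and λ' = −1/λ ≈ -0.3028.
[1] lift (2,13): star map gives -1.9361; window check -0.7 ≤ -1.9361 < -0.1 is false → out
[2] lift (-13,-16): star map gives -8.1556; window check -0.7 ≤ -8.1556 < -0.1 is false → out
[3] lift (2,5): star map gives 0.4861; window check -0.7 ≤ 0.4861 < -0.1 is false → out
[4] lift (6,20): star map gives -0.0555; window check -0.7 ≤ -0.0555 < -0.1 is false → out
[5] lift (-10,6): star map gives -11.8167; window check -0.7 ≤ -11.8167 < -0.1 is false → out
[6] lift (4,19): star map gives -1.7527; window check -0.7 ≤ -1.7527 < -0.1 is false → out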